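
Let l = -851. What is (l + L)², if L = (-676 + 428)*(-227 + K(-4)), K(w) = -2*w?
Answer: 2858078521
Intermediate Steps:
L = 54312 (L = (-676 + 428)*(-227 - 2*(-4)) = -248*(-227 + 8) = -248*(-219) = 54312)
(l + L)² = (-851 + 54312)² = 53461² = 2858078521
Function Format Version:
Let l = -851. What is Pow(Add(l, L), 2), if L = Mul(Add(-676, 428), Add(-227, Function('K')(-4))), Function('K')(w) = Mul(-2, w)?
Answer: 2858078521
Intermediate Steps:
L = 54312 (L = Mul(Add(-676, 428), Add(-227, Mul(-2, -4))) = Mul(-248, Add(-227, 8)) = Mul(-248, -219) = 54312)
Pow(Add(l, L), 2) = Pow(Add(-851, 54312), 2) = Pow(53461, 2) = 2858078521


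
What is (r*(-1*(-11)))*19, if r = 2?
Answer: 418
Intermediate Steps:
(r*(-1*(-11)))*19 = (2*(-1*(-11)))*19 = (2*11)*19 = 22*19 = 418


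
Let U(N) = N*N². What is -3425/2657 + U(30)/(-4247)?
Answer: -86284975/11284279 ≈ -7.6465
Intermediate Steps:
U(N) = N³
-3425/2657 + U(30)/(-4247) = -3425/2657 + 30³/(-4247) = -3425*1/2657 + 27000*(-1/4247) = -3425/2657 - 27000/4247 = -86284975/11284279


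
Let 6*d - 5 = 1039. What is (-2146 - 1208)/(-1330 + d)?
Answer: 1677/578 ≈ 2.9014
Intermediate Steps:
d = 174 (d = ⅚ + (⅙)*1039 = ⅚ + 1039/6 = 174)
(-2146 - 1208)/(-1330 + d) = (-2146 - 1208)/(-1330 + 174) = -3354/(-1156) = -3354*(-1/1156) = 1677/578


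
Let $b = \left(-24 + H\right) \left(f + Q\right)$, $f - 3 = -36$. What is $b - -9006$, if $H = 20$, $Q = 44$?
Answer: $8962$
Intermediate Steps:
$f = -33$ ($f = 3 - 36 = -33$)
$b = -44$ ($b = \left(-24 + 20\right) \left(-33 + 44\right) = \left(-4\right) 11 = -44$)
$b - -9006 = -44 - -9006 = -44 + 9006 = 8962$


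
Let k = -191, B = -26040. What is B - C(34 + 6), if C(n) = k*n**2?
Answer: 279560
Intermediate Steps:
C(n) = -191*n**2
B - C(34 + 6) = -26040 - (-191)*(34 + 6)**2 = -26040 - (-191)*40**2 = -26040 - (-191)*1600 = -26040 - 1*(-305600) = -26040 + 305600 = 279560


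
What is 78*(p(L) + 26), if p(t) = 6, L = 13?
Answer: 2496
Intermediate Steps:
78*(p(L) + 26) = 78*(6 + 26) = 78*32 = 2496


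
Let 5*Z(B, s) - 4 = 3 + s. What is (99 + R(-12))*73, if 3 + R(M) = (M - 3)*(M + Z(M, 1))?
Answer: 18396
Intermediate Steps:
Z(B, s) = 7/5 + s/5 (Z(B, s) = ⅘ + (3 + s)/5 = ⅘ + (⅗ + s/5) = 7/5 + s/5)
R(M) = -3 + (-3 + M)*(8/5 + M) (R(M) = -3 + (M - 3)*(M + (7/5 + (⅕)*1)) = -3 + (-3 + M)*(M + (7/5 + ⅕)) = -3 + (-3 + M)*(M + 8/5) = -3 + (-3 + M)*(8/5 + M))
(99 + R(-12))*73 = (99 + (-39/5 + (-12)² - 7/5*(-12)))*73 = (99 + (-39/5 + 144 + 84/5))*73 = (99 + 153)*73 = 252*73 = 18396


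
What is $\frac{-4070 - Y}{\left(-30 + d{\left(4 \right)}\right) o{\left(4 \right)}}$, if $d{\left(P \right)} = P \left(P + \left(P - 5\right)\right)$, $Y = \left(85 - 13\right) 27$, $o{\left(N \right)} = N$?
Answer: $\frac{3007}{36} \approx 83.528$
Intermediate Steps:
$Y = 1944$ ($Y = 72 \cdot 27 = 1944$)
$d{\left(P \right)} = P \left(-5 + 2 P\right)$ ($d{\left(P \right)} = P \left(P + \left(P - 5\right)\right) = P \left(P + \left(-5 + P\right)\right) = P \left(-5 + 2 P\right)$)
$\frac{-4070 - Y}{\left(-30 + d{\left(4 \right)}\right) o{\left(4 \right)}} = \frac{-4070 - 1944}{\left(-30 + 4 \left(-5 + 2 \cdot 4\right)\right) 4} = \frac{-4070 - 1944}{\left(-30 + 4 \left(-5 + 8\right)\right) 4} = - \frac{6014}{\left(-30 + 4 \cdot 3\right) 4} = - \frac{6014}{\left(-30 + 12\right) 4} = - \frac{6014}{\left(-18\right) 4} = - \frac{6014}{-72} = \left(-6014\right) \left(- \frac{1}{72}\right) = \frac{3007}{36}$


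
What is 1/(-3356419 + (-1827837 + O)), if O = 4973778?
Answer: -1/210478 ≈ -4.7511e-6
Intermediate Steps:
1/(-3356419 + (-1827837 + O)) = 1/(-3356419 + (-1827837 + 4973778)) = 1/(-3356419 + 3145941) = 1/(-210478) = -1/210478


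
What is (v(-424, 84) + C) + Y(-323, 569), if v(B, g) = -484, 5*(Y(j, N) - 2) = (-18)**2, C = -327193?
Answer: -1638051/5 ≈ -3.2761e+5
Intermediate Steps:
Y(j, N) = 334/5 (Y(j, N) = 2 + (1/5)*(-18)**2 = 2 + (1/5)*324 = 2 + 324/5 = 334/5)
(v(-424, 84) + C) + Y(-323, 569) = (-484 - 327193) + 334/5 = -327677 + 334/5 = -1638051/5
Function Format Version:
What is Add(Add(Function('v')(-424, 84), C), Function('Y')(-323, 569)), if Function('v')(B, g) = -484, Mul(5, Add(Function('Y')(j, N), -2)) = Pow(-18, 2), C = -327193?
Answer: Rational(-1638051, 5) ≈ -3.2761e+5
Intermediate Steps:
Function('Y')(j, N) = Rational(334, 5) (Function('Y')(j, N) = Add(2, Mul(Rational(1, 5), Pow(-18, 2))) = Add(2, Mul(Rational(1, 5), 324)) = Add(2, Rational(324, 5)) = Rational(334, 5))
Add(Add(Function('v')(-424, 84), C), Function('Y')(-323, 569)) = Add(Add(-484, -327193), Rational(334, 5)) = Add(-327677, Rational(334, 5)) = Rational(-1638051, 5)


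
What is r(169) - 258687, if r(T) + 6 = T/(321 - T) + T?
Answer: -39295479/152 ≈ -2.5852e+5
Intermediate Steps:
r(T) = -6 + T + T/(321 - T) (r(T) = -6 + (T/(321 - T) + T) = -6 + (T + T/(321 - T)) = -6 + T + T/(321 - T))
r(169) - 258687 = (1926 + 169² - 328*169)/(-321 + 169) - 258687 = (1926 + 28561 - 55432)/(-152) - 258687 = -1/152*(-24945) - 258687 = 24945/152 - 258687 = -39295479/152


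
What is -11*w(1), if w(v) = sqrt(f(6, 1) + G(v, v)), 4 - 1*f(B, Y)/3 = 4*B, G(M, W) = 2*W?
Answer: -11*I*sqrt(58) ≈ -83.774*I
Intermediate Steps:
f(B, Y) = 12 - 12*B
w(v) = sqrt(-60 + 2*v) (w(v) = sqrt((12 - 12*6) + 2*v) = sqrt((12 - 72) + 2*v) = sqrt(-60 + 2*v))
-11*w(1) = -11*sqrt(-60 + 2*1) = -11*sqrt(-60 + 2) = -11*I*sqrt(58)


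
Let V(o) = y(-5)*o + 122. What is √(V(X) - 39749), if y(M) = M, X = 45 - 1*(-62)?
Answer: I*√40162 ≈ 200.4*I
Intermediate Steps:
X = 107 (X = 45 + 62 = 107)
V(o) = 122 - 5*o (V(o) = -5*o + 122 = 122 - 5*o)
√(V(X) - 39749) = √((122 - 5*107) - 39749) = √((122 - 535) - 39749) = √(-413 - 39749) = √(-40162) = I*√40162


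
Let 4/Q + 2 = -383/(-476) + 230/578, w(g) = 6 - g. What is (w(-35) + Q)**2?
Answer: 53919162025/41641209 ≈ 1294.9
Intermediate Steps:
Q = -32368/6453 (Q = 4/(-2 + (-383/(-476) + 230/578)) = 4/(-2 + (-383*(-1/476) + 230*(1/578))) = 4/(-2 + (383/476 + 115/289)) = 4/(-2 + 9731/8092) = 4/(-6453/8092) = 4*(-8092/6453) = -32368/6453 ≈ -5.0160)
(w(-35) + Q)**2 = ((6 - 1*(-35)) - 32368/6453)**2 = ((6 + 35) - 32368/6453)**2 = (41 - 32368/6453)**2 = (232205/6453)**2 = 53919162025/41641209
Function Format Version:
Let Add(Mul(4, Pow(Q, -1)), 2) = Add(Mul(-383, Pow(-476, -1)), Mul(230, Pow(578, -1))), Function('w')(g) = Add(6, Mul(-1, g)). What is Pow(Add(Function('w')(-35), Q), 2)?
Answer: Rational(53919162025, 41641209) ≈ 1294.9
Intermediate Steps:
Q = Rational(-32368, 6453) (Q = Mul(4, Pow(Add(-2, Add(Mul(-383, Pow(-476, -1)), Mul(230, Pow(578, -1)))), -1)) = Mul(4, Pow(Add(-2, Add(Mul(-383, Rational(-1, 476)), Mul(230, Rational(1, 578)))), -1)) = Mul(4, Pow(Add(-2, Add(Rational(383, 476), Rational(115, 289))), -1)) = Mul(4, Pow(Add(-2, Rational(9731, 8092)), -1)) = Mul(4, Pow(Rational(-6453, 8092), -1)) = Mul(4, Rational(-8092, 6453)) = Rational(-32368, 6453) ≈ -5.0160)
Pow(Add(Function('w')(-35), Q), 2) = Pow(Add(Add(6, Mul(-1, -35)), Rational(-32368, 6453)), 2) = Pow(Add(Add(6, 35), Rational(-32368, 6453)), 2) = Pow(Add(41, Rational(-32368, 6453)), 2) = Pow(Rational(232205, 6453), 2) = Rational(53919162025, 41641209)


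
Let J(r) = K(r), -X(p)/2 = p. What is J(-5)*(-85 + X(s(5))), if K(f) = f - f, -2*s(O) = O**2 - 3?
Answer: 0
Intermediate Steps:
s(O) = 3/2 - O**2/2 (s(O) = -(O**2 - 3)/2 = -(-3 + O**2)/2 = 3/2 - O**2/2)
X(p) = -2*p
K(f) = 0
J(r) = 0
J(-5)*(-85 + X(s(5))) = 0*(-85 - 2*(3/2 - 1/2*5**2)) = 0*(-85 - 2*(3/2 - 1/2*25)) = 0*(-85 - 2*(3/2 - 25/2)) = 0*(-85 - 2*(-11)) = 0*(-85 + 22) = 0*(-63) = 0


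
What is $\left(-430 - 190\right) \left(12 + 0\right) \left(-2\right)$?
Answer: $14880$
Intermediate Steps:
$\left(-430 - 190\right) \left(12 + 0\right) \left(-2\right) = - 620 \cdot 12 \left(-2\right) = \left(-620\right) \left(-24\right) = 14880$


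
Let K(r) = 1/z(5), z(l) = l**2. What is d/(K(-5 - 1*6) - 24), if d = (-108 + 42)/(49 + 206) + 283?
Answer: -120165/10183 ≈ -11.801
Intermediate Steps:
K(r) = 1/25 (K(r) = 1/(5**2) = 1/25)
d = 24033/85 (d = -66/255 + 283 = -66*1/255 + 283 = -22/85 + 283 = 24033/85 ≈ 282.74)
d/(K(-5 - 1*6) - 24) = (24033/85)/(1/25 - 24) = (24033/85)/(-599/25) = -25/599*24033/85 = -120165/10183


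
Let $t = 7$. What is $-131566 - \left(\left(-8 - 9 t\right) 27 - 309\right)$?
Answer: $-129340$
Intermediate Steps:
$-131566 - \left(\left(-8 - 9 t\right) 27 - 309\right) = -131566 - \left(\left(-8 - 63\right) 27 - 309\right) = -131566 - \left(\left(-71\right) 27 - 309\right) = -131566 - \left(-1917 - 309\right) = -131566 - -2226 = -131566 + 2226 = -129340$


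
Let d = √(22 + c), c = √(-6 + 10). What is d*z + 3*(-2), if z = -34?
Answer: -6 - 68*√6 ≈ -172.57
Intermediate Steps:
c = 2 (c = √4 = 2)
d = 2*√6 (d = √(22 + 2) = √24 = 2*√6 ≈ 4.8990)
d*z + 3*(-2) = (2*√6)*(-34) + 3*(-2) = -68*√6 - 6 = -6 - 68*√6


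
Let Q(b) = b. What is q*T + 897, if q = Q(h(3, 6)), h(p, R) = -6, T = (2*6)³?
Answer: -9471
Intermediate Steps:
T = 1728 (T = 12³ = 1728)
q = -6
q*T + 897 = -6*1728 + 897 = -10368 + 897 = -9471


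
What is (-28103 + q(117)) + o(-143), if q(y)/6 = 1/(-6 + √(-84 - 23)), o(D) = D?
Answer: -4039214/143 - 6*I*√107/143 ≈ -28246.0 - 0.43402*I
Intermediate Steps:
q(y) = 6/(-6 + I*√107) (q(y) = 6/(-6 + √(-84 - 23)) = 6/(-6 + √(-107)) = 6/(-6 + I*√107))
(-28103 + q(117)) + o(-143) = (-28103 + (-36/143 - 6*I*√107/143)) - 143 = (-4018765/143 - 6*I*√107/143) - 143 = -4039214/143 - 6*I*√107/143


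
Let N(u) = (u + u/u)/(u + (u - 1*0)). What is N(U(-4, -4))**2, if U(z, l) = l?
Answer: 9/64 ≈ 0.14063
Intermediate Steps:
N(u) = (1 + u)/(2*u) (N(u) = (u + 1)/(u + (u + 0)) = (1 + u)/(u + u) = (1 + u)/((2*u)) = (1 + u)*(1/(2*u)) = (1 + u)/(2*u))
N(U(-4, -4))**2 = ((1/2)*(1 - 4)/(-4))**2 = ((1/2)*(-1/4)*(-3))**2 = (3/8)**2 = 9/64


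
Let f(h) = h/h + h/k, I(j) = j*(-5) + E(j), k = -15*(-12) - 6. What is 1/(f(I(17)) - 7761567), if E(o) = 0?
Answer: -174/1350512569 ≈ -1.2884e-7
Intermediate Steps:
k = 174 (k = 180 - 6 = 174)
I(j) = -5*j (I(j) = j*(-5) + 0 = -5*j + 0 = -5*j)
f(h) = 1 + h/174 (f(h) = h/h + h/174 = 1 + h*(1/174) = 1 + h/174)
1/(f(I(17)) - 7761567) = 1/((1 + (-5*17)/174) - 7761567) = 1/((1 + (1/174)*(-85)) - 7761567) = 1/((1 - 85/174) - 7761567) = 1/(89/174 - 7761567) = 1/(-1350512569/174) = -174/1350512569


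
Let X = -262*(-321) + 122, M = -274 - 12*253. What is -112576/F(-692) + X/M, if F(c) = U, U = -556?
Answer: 40724752/230045 ≈ 177.03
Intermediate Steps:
M = -3310 (M = -274 - 3036 = -3310)
X = 84224 (X = 84102 + 122 = 84224)
F(c) = -556
-112576/F(-692) + X/M = -112576/(-556) + 84224/(-3310) = -112576*(-1/556) + 84224*(-1/3310) = 28144/139 - 42112/1655 = 40724752/230045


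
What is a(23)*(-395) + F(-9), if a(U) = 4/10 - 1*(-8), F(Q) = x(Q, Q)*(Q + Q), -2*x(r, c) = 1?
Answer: -3309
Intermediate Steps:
x(r, c) = -1/2 (x(r, c) = -1/2*1 = -1/2)
F(Q) = -Q (F(Q) = -(Q + Q)/2 = -Q)
a(U) = 42/5 (a(U) = 4*(1/10) + 8 = 2/5 + 8 = 42/5)
a(23)*(-395) + F(-9) = (42/5)*(-395) - 1*(-9) = -3318 + 9 = -3309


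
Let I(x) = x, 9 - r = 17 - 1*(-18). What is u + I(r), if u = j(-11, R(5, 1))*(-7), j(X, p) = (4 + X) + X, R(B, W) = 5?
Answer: 100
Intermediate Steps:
r = -26 (r = 9 - (17 - 1*(-18)) = 9 - (17 + 18) = 9 - 1*35 = 9 - 35 = -26)
j(X, p) = 4 + 2*X
u = 126 (u = (4 + 2*(-11))*(-7) = (4 - 22)*(-7) = -18*(-7) = 126)
u + I(r) = 126 - 26 = 100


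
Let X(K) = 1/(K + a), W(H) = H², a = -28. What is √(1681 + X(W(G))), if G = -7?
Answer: √741342/21 ≈ 41.001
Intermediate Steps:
X(K) = 1/(-28 + K) (X(K) = 1/(K - 28) = 1/(-28 + K))
√(1681 + X(W(G))) = √(1681 + 1/(-28 + (-7)²)) = √(1681 + 1/(-28 + 49)) = √(1681 + 1/21) = √(35302/21) = √741342/21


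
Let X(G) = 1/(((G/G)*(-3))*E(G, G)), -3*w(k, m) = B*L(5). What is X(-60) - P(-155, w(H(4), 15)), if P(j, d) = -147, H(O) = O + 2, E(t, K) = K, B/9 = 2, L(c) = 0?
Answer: 26461/180 ≈ 147.01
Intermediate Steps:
B = 18 (B = 9*2 = 18)
H(O) = 2 + O
w(k, m) = 0 (w(k, m) = -6*0 = -⅓*0 = 0)
X(G) = -1/(3*G) (X(G) = 1/(((G/G)*(-3))*G) = 1/((1*(-3))*G) = 1/(-3*G) = -1/(3*G))
X(-60) - P(-155, w(H(4), 15)) = -⅓/(-60) - 1*(-147) = -⅓*(-1/60) + 147 = 1/180 + 147 = 26461/180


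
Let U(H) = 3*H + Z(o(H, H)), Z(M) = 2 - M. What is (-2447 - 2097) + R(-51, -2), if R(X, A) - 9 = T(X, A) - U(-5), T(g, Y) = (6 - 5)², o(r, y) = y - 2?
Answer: -4528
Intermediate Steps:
o(r, y) = -2 + y
T(g, Y) = 1 (T(g, Y) = 1² = 1)
U(H) = 4 + 2*H (U(H) = 3*H + (2 - (-2 + H)) = 3*H + (2 + (2 - H)) = 3*H + (4 - H) = 4 + 2*H)
R(X, A) = 16 (R(X, A) = 9 + (1 - (4 + 2*(-5))) = 9 + (1 - (4 - 10)) = 9 + (1 - 1*(-6)) = 9 + (1 + 6) = 9 + 7 = 16)
(-2447 - 2097) + R(-51, -2) = (-2447 - 2097) + 16 = -4544 + 16 = -4528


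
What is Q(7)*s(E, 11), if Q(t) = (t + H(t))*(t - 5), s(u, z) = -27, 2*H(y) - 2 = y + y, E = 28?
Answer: -810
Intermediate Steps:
H(y) = 1 + y (H(y) = 1 + (y + y)/2 = 1 + (2*y)/2 = 1 + y)
Q(t) = (1 + 2*t)*(-5 + t) (Q(t) = (t + (1 + t))*(t - 5) = (1 + 2*t)*(-5 + t))
Q(7)*s(E, 11) = (-5 - 9*7 + 2*7**2)*(-27) = (-5 - 63 + 2*49)*(-27) = (-5 - 63 + 98)*(-27) = 30*(-27) = -810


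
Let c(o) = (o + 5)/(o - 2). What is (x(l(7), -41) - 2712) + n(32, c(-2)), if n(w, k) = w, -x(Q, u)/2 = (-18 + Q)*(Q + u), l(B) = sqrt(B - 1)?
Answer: -4168 + 118*sqrt(6) ≈ -3879.0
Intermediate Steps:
c(o) = (5 + o)/(-2 + o)
l(B) = sqrt(-1 + B)
x(Q, u) = -2*(-18 + Q)*(Q + u)
(x(l(7), -41) - 2712) + n(32, c(-2)) = ((-2*(sqrt(-1 + 7))**2 + 36*sqrt(-1 + 7) + 36*(-41) - 2*sqrt(-1 + 7)*(-41)) - 2712) + 32 = ((-2*(sqrt(6))**2 + 36*sqrt(6) - 1476 - 2*sqrt(6)*(-41)) - 2712) + 32 = ((-2*6 + 36*sqrt(6) - 1476 + 82*sqrt(6)) - 2712) + 32 = ((-12 + 36*sqrt(6) - 1476 + 82*sqrt(6)) - 2712) + 32 = ((-1488 + 118*sqrt(6)) - 2712) + 32 = (-4200 + 118*sqrt(6)) + 32 = -4168 + 118*sqrt(6)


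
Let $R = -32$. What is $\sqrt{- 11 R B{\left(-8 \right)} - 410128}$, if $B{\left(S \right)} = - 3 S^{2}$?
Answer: $4 i \sqrt{29857} \approx 691.17 i$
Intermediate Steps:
$\sqrt{- 11 R B{\left(-8 \right)} - 410128} = \sqrt{\left(-11\right) \left(-32\right) \left(- 3 \left(-8\right)^{2}\right) - 410128} = \sqrt{352 \left(\left(-3\right) 64\right) - 410128} = \sqrt{352 \left(-192\right) - 410128} = \sqrt{-67584 - 410128} = \sqrt{-477712} = 4 i \sqrt{29857}$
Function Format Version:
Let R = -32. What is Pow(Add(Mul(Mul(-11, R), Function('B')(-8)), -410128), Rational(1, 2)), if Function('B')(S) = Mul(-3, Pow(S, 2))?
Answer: Mul(4, I, Pow(29857, Rational(1, 2))) ≈ Mul(691.17, I)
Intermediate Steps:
Pow(Add(Mul(Mul(-11, R), Function('B')(-8)), -410128), Rational(1, 2)) = Pow(Add(Mul(Mul(-11, -32), Mul(-3, Pow(-8, 2))), -410128), Rational(1, 2)) = Pow(Add(Mul(352, Mul(-3, 64)), -410128), Rational(1, 2)) = Pow(Add(Mul(352, -192), -410128), Rational(1, 2)) = Pow(Add(-67584, -410128), Rational(1, 2)) = Pow(-477712, Rational(1, 2)) = Mul(4, I, Pow(29857, Rational(1, 2)))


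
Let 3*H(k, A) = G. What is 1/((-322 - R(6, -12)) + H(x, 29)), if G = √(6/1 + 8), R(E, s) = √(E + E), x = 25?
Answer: 3/(-966 + √14 - 6*√3) ≈ -0.0030844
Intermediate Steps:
R(E, s) = √2*√E (R(E, s) = √(2*E) = √2*√E)
G = √14 (G = √(6*1 + 8) = √(6 + 8) = √14 ≈ 3.7417)
H(k, A) = √14/3
1/((-322 - R(6, -12)) + H(x, 29)) = 1/((-322 - √2*√6) + √14/3) = 1/((-322 - 2*√3) + √14/3) = 1/(-322 - 2*√3 + √14/3)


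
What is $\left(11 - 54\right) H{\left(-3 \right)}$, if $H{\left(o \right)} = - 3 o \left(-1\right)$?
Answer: $387$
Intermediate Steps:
$H{\left(o \right)} = 3 o$
$\left(11 - 54\right) H{\left(-3 \right)} = \left(11 - 54\right) 3 \left(-3\right) = \left(-43\right) \left(-9\right) = 387$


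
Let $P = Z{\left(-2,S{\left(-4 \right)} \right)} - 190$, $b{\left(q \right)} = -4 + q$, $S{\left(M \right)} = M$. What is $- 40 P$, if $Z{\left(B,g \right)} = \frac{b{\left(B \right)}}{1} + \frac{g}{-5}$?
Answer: $7808$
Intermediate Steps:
$Z{\left(B,g \right)} = -4 + B - \frac{g}{5}$ ($Z{\left(B,g \right)} = \frac{-4 + B}{1} + \frac{g}{-5} = \left(-4 + B\right) 1 + g \left(- \frac{1}{5}\right) = \left(-4 + B\right) - \frac{g}{5} = -4 + B - \frac{g}{5}$)
$P = - \frac{976}{5}$ ($P = \left(-4 - 2 - - \frac{4}{5}\right) - 190 = \left(-4 - 2 + \frac{4}{5}\right) - 190 = - \frac{26}{5} - 190 = - \frac{976}{5} \approx -195.2$)
$- 40 P = \left(-40\right) \left(- \frac{976}{5}\right) = 7808$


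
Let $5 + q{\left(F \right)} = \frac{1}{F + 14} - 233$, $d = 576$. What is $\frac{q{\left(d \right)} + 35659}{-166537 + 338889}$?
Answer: $\frac{20898391}{101687680} \approx 0.20552$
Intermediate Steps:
$q{\left(F \right)} = -238 + \frac{1}{14 + F}$ ($q{\left(F \right)} = -5 - \left(233 - \frac{1}{F + 14}\right) = -5 - \left(233 - \frac{1}{14 + F}\right) = -238 + \frac{1}{14 + F}$)
$\frac{q{\left(d \right)} + 35659}{-166537 + 338889} = \frac{\frac{-3331 - 137088}{14 + 576} + 35659}{-166537 + 338889} = \frac{\frac{-3331 - 137088}{590} + 35659}{172352} = \left(\frac{1}{590} \left(-140419\right) + 35659\right) \frac{1}{172352} = \left(- \frac{140419}{590} + 35659\right) \frac{1}{172352} = \frac{20898391}{590} \cdot \frac{1}{172352} = \frac{20898391}{101687680}$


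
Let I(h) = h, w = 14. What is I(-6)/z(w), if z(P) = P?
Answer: -3/7 ≈ -0.42857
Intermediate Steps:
I(-6)/z(w) = -6/14 = -6*1/14 = -3/7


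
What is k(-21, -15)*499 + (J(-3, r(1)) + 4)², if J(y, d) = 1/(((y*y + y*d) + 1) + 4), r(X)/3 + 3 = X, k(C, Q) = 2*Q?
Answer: -15312639/1024 ≈ -14954.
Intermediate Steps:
r(X) = -9 + 3*X
J(y, d) = 1/(5 + y² + d*y) (J(y, d) = 1/(((y² + d*y) + 1) + 4) = 1/((1 + y² + d*y) + 4) = 1/(5 + y² + d*y))
k(-21, -15)*499 + (J(-3, r(1)) + 4)² = (2*(-15))*499 + (1/(5 + (-3)² + (-9 + 3*1)*(-3)) + 4)² = -30*499 + (1/(5 + 9 + (-9 + 3)*(-3)) + 4)² = -14970 + (1/(5 + 9 - 6*(-3)) + 4)² = -14970 + (1/(5 + 9 + 18) + 4)² = -14970 + (1/32 + 4)² = -14970 + (129/32)² = -14970 + 16641/1024 = -15312639/1024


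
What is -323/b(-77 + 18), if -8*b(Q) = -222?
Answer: -1292/111 ≈ -11.640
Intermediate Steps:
b(Q) = 111/4 (b(Q) = -⅛*(-222) = 111/4)
-323/b(-77 + 18) = -323/111/4 = -323*4/111 = -1292/111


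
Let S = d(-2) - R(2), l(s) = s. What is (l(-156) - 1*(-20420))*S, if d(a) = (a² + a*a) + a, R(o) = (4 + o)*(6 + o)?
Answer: -851088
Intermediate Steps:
d(a) = a + 2*a² (d(a) = (a² + a²) + a = 2*a² + a = a + 2*a²)
S = -42 (S = -2*(1 + 2*(-2)) - (24 + 2² + 10*2) = -2*(1 - 4) - (24 + 4 + 20) = -2*(-3) - 1*48 = 6 - 48 = -42)
(l(-156) - 1*(-20420))*S = (-156 - 1*(-20420))*(-42) = (-156 + 20420)*(-42) = 20264*(-42) = -851088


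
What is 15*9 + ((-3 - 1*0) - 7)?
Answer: 125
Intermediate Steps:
15*9 + ((-3 - 1*0) - 7) = 135 + ((-3 + 0) - 7) = 135 + (-3 - 7) = 135 - 10 = 125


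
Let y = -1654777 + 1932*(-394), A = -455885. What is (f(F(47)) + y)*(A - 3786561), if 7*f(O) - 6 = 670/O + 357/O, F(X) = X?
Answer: 481734443930168/47 ≈ 1.0250e+13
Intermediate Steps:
f(O) = 6/7 + 1027/(7*O) (f(O) = 6/7 + (670/O + 357/O)/7 = 6/7 + (1027/O)/7 = 6/7 + 1027/(7*O))
y = -2415985 (y = -1654777 - 761208 = -2415985)
(f(F(47)) + y)*(A - 3786561) = ((⅐)*(1027 + 6*47)/47 - 2415985)*(-455885 - 3786561) = ((⅐)*(1/47)*(1027 + 282) - 2415985)*(-4242446) = ((⅐)*(1/47)*1309 - 2415985)*(-4242446) = (187/47 - 2415985)*(-4242446) = -113551108/47*(-4242446) = 481734443930168/47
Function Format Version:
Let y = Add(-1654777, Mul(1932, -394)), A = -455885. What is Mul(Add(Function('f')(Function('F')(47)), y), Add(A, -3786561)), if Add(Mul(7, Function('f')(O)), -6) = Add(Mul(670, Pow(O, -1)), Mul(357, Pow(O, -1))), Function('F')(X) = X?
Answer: Rational(481734443930168, 47) ≈ 1.0250e+13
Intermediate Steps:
Function('f')(O) = Add(Rational(6, 7), Mul(Rational(1027, 7), Pow(O, -1))) (Function('f')(O) = Add(Rational(6, 7), Mul(Rational(1, 7), Add(Mul(670, Pow(O, -1)), Mul(357, Pow(O, -1))))) = Add(Rational(6, 7), Mul(Rational(1, 7), Mul(1027, Pow(O, -1)))) = Add(Rational(6, 7), Mul(Rational(1027, 7), Pow(O, -1))))
y = -2415985 (y = Add(-1654777, -761208) = -2415985)
Mul(Add(Function('f')(Function('F')(47)), y), Add(A, -3786561)) = Mul(Add(Mul(Rational(1, 7), Pow(47, -1), Add(1027, Mul(6, 47))), -2415985), Add(-455885, -3786561)) = Mul(Add(Mul(Rational(1, 7), Rational(1, 47), Add(1027, 282)), -2415985), -4242446) = Mul(Add(Mul(Rational(1, 7), Rational(1, 47), 1309), -2415985), -4242446) = Mul(Add(Rational(187, 47), -2415985), -4242446) = Mul(Rational(-113551108, 47), -4242446) = Rational(481734443930168, 47)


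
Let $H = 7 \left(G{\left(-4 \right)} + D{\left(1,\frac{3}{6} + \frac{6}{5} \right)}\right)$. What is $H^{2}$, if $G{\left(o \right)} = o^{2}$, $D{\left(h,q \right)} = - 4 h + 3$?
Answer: $11025$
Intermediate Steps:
$D{\left(h,q \right)} = 3 - 4 h$
$H = 105$ ($H = 7 \left(\left(-4\right)^{2} + \left(3 - 4\right)\right) = 7 \left(16 + \left(3 - 4\right)\right) = 7 \left(16 - 1\right) = 7 \cdot 15 = 105$)
$H^{2} = 105^{2} = 11025$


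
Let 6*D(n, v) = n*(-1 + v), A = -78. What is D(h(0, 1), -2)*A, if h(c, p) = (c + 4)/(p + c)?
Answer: 156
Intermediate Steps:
h(c, p) = (4 + c)/(c + p)
D(n, v) = n*(-1 + v)/6 (D(n, v) = (n*(-1 + v))/6 = n*(-1 + v)/6)
D(h(0, 1), -2)*A = (((4 + 0)/(0 + 1))*(-1 - 2)/6)*(-78) = ((⅙)*(4/1)*(-3))*(-78) = ((⅙)*(1*4)*(-3))*(-78) = ((⅙)*4*(-3))*(-78) = -2*(-78) = 156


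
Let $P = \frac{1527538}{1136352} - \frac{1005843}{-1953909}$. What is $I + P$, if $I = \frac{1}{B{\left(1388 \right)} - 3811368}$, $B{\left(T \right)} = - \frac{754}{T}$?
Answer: $\frac{4560582646192798585}{2453202980190265968} \approx 1.859$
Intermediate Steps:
$I = - \frac{694}{2645089769}$ ($I = \frac{1}{- \frac{754}{1388} - 3811368} = \frac{1}{\left(-754\right) \frac{1}{1388} - 3811368} = \frac{1}{- \frac{377}{694} - 3811368} = \frac{1}{- \frac{2645089769}{694}} = - \frac{694}{2645089769} \approx -2.6237 \cdot 10^{-7}$)
$P = \frac{229314552821}{123351577776}$ ($P = 1527538 \cdot \frac{1}{1136352} - - \frac{335281}{651303} = \frac{763769}{568176} + \frac{335281}{651303} = \frac{229314552821}{123351577776} \approx 1.859$)
$I + P = - \frac{694}{2645089769} + \frac{229314552821}{123351577776} = \frac{4560582646192798585}{2453202980190265968}$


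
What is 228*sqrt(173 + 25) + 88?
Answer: 88 + 684*sqrt(22) ≈ 3296.2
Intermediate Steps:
228*sqrt(173 + 25) + 88 = 228*sqrt(198) + 88 = 228*(3*sqrt(22)) + 88 = 684*sqrt(22) + 88 = 88 + 684*sqrt(22)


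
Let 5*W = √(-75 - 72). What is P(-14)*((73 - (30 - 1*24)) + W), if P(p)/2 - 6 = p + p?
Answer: -2948 - 308*I*√3/5 ≈ -2948.0 - 106.69*I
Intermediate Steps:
P(p) = 12 + 4*p (P(p) = 12 + 2*(p + p) = 12 + 2*(2*p) = 12 + 4*p)
W = 7*I*√3/5 (W = √(-75 - 72)/5 = √(-147)/5 = (7*I*√3)/5 = 7*I*√3/5 ≈ 2.4249*I)
P(-14)*((73 - (30 - 1*24)) + W) = (12 + 4*(-14))*((73 - (30 - 1*24)) + 7*I*√3/5) = (12 - 56)*((73 - (30 - 24)) + 7*I*√3/5) = -44*((73 - 1*6) + 7*I*√3/5) = -44*((73 - 6) + 7*I*√3/5) = -44*(67 + 7*I*√3/5) = -2948 - 308*I*√3/5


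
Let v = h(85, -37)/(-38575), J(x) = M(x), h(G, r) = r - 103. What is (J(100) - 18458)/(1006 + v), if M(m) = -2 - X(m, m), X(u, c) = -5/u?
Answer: -569674057/31045272 ≈ -18.350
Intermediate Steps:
h(G, r) = -103 + r
M(m) = -2 + 5/m (M(m) = -2 - (-5)/m = -2 + 5/m)
J(x) = -2 + 5/x
v = 28/7715 (v = (-103 - 37)/(-38575) = -140*(-1/38575) = 28/7715 ≈ 0.0036293)
(J(100) - 18458)/(1006 + v) = ((-2 + 5/100) - 18458)/(1006 + 28/7715) = ((-2 + 5*(1/100)) - 18458)/(7761318/7715) = ((-2 + 1/20) - 18458)*(7715/7761318) = (-39/20 - 18458)*(7715/7761318) = -369199/20*7715/7761318 = -569674057/31045272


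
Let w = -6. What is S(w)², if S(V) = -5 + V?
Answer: 121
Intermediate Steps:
S(w)² = (-5 - 6)² = (-11)² = 121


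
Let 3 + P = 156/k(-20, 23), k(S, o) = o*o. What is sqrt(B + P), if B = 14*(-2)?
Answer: I*sqrt(16243)/23 ≈ 5.5412*I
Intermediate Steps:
k(S, o) = o**2
P = -1431/529 (P = -3 + 156/(23**2) = -3 + 156/529 = -1431/529 ≈ -2.7051)
B = -28
sqrt(B + P) = sqrt(-28 - 1431/529) = sqrt(-16243/529) = I*sqrt(16243)/23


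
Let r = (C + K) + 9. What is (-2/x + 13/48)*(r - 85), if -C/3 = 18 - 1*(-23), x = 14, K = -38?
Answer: -3397/112 ≈ -30.330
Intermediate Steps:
C = -123 (C = -3*(18 - 1*(-23)) = -3*(18 + 23) = -3*41 = -123)
r = -152 (r = (-123 - 38) + 9 = -161 + 9 = -152)
(-2/x + 13/48)*(r - 85) = (-2/14 + 13/48)*(-152 - 85) = (-2*1/14 + 13*(1/48))*(-237) = (-⅐ + 13/48)*(-237) = (43/336)*(-237) = -3397/112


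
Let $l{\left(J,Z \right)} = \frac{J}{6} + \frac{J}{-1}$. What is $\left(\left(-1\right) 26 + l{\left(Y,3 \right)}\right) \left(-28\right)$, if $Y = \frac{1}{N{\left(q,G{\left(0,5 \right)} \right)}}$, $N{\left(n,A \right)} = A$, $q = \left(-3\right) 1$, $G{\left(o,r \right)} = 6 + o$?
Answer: $\frac{6587}{9} \approx 731.89$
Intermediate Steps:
$q = -3$
$Y = \frac{1}{6}$ ($Y = \frac{1}{6 + 0} = \frac{1}{6} \approx 0.16667$)
$l{\left(J,Z \right)} = - \frac{5 J}{6}$ ($l{\left(J,Z \right)} = J \frac{1}{6} + J \left(-1\right) = \frac{J}{6} - J = - \frac{5 J}{6}$)
$\left(\left(-1\right) 26 + l{\left(Y,3 \right)}\right) \left(-28\right) = \left(\left(-1\right) 26 - \frac{5}{36}\right) \left(-28\right) = \left(-26 - \frac{5}{36}\right) \left(-28\right) = \left(- \frac{941}{36}\right) \left(-28\right) = \frac{6587}{9}$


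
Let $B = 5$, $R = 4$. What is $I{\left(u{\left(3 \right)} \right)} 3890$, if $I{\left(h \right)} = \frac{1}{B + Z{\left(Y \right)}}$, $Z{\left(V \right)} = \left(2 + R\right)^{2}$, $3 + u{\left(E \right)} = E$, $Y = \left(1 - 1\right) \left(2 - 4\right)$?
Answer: $\frac{3890}{41} \approx 94.878$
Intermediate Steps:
$Y = 0$ ($Y = 0 \left(-2\right) = 0$)
$u{\left(E \right)} = -3 + E$
$Z{\left(V \right)} = 36$ ($Z{\left(V \right)} = \left(2 + 4\right)^{2} = 6^{2} = 36$)
$I{\left(h \right)} = \frac{1}{41}$ ($I{\left(h \right)} = \frac{1}{5 + 36} = \frac{1}{41}$)
$I{\left(u{\left(3 \right)} \right)} 3890 = \frac{1}{41} \cdot 3890 = \frac{3890}{41}$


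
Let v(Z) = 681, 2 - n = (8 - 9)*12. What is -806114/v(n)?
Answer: -806114/681 ≈ -1183.7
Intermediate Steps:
n = 14 (n = 2 - (8 - 9)*12 = 2 - (-1)*12 = 2 - 1*(-12) = 2 + 12 = 14)
-806114/v(n) = -806114/681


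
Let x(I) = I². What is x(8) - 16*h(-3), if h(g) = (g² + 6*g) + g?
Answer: 256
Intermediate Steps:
h(g) = g² + 7*g
x(8) - 16*h(-3) = 8² - (-48)*(7 - 3) = 64 - (-48)*4 = 64 - 16*(-12) = 64 + 192 = 256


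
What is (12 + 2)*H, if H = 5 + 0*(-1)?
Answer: 70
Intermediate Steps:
H = 5 (H = 5 + 0 = 5)
(12 + 2)*H = (12 + 2)*5 = 14*5 = 70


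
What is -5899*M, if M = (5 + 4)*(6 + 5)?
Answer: -584001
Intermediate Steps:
M = 99 (M = 9*11 = 99)
-5899*M = -5899*99 = -584001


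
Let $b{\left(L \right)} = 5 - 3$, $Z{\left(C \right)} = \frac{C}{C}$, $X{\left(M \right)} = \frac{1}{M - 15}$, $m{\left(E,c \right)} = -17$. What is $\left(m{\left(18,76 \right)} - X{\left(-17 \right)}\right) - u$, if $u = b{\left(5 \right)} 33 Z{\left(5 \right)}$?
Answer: $- \frac{2655}{32} \approx -82.969$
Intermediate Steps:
$X{\left(M \right)} = \frac{1}{-15 + M}$
$Z{\left(C \right)} = 1$
$b{\left(L \right)} = 2$ ($b{\left(L \right)} = 5 - 3 = 2$)
$u = 66$ ($u = 2 \cdot 33 \cdot 1 = 66 \cdot 1 = 66$)
$\left(m{\left(18,76 \right)} - X{\left(-17 \right)}\right) - u = \left(-17 - \frac{1}{-15 - 17}\right) - 66 = \left(-17 - \frac{1}{-32}\right) - 66 = \left(-17 - - \frac{1}{32}\right) - 66 = \left(-17 + \frac{1}{32}\right) - 66 = - \frac{543}{32} - 66 = - \frac{2655}{32}$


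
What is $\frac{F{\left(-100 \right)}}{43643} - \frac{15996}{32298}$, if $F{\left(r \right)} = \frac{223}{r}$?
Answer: $- \frac{11636424209}{23493026900} \approx -0.49531$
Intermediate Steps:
$\frac{F{\left(-100 \right)}}{43643} - \frac{15996}{32298} = \frac{223 \frac{1}{-100}}{43643} - \frac{15996}{32298} = 223 \left(- \frac{1}{100}\right) \frac{1}{43643} - \frac{2666}{5383} = \left(- \frac{223}{100}\right) \frac{1}{43643} - \frac{2666}{5383} = - \frac{223}{4364300} - \frac{2666}{5383} = - \frac{11636424209}{23493026900}$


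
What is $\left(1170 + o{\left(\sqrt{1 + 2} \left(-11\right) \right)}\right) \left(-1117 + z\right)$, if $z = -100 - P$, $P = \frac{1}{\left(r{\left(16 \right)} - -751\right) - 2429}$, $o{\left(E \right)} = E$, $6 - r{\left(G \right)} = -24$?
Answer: $- \frac{1173284775}{824} + \frac{22061765 \sqrt{3}}{1648} \approx -1.4007 \cdot 10^{6}$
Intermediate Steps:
$r{\left(G \right)} = 30$ ($r{\left(G \right)} = 6 - -24 = 6 + 24 = 30$)
$P = - \frac{1}{1648}$ ($P = \frac{1}{\left(30 - -751\right) - 2429} = \frac{1}{\left(30 + 751\right) - 2429} = \frac{1}{781 - 2429} = \frac{1}{-1648} = - \frac{1}{1648} \approx -0.0006068$)
$z = - \frac{164799}{1648}$ ($z = -100 - - \frac{1}{1648} = -100 + \frac{1}{1648} = - \frac{164799}{1648} \approx -99.999$)
$\left(1170 + o{\left(\sqrt{1 + 2} \left(-11\right) \right)}\right) \left(-1117 + z\right) = \left(1170 + \sqrt{1 + 2} \left(-11\right)\right) \left(-1117 - \frac{164799}{1648}\right) = \left(1170 + \sqrt{3} \left(-11\right)\right) \left(- \frac{2005615}{1648}\right) = \left(1170 - 11 \sqrt{3}\right) \left(- \frac{2005615}{1648}\right) = - \frac{1173284775}{824} + \frac{22061765 \sqrt{3}}{1648}$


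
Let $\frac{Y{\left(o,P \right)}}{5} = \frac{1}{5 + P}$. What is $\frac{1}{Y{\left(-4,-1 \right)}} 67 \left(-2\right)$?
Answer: $- \frac{536}{5} \approx -107.2$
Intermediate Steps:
$Y{\left(o,P \right)} = \frac{5}{5 + P}$
$\frac{1}{Y{\left(-4,-1 \right)}} 67 \left(-2\right) = \frac{1}{5 \frac{1}{5 - 1}} \cdot 67 \left(-2\right) = \frac{1}{5 \cdot \frac{1}{4}} \cdot 67 \left(-2\right) = \frac{1}{\frac{5}{4}} \cdot 67 \left(-2\right) = \frac{4}{5} \cdot 67 \left(-2\right) = \frac{268}{5} \left(-2\right) = - \frac{536}{5}$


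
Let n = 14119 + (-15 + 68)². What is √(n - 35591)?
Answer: I*√18663 ≈ 136.61*I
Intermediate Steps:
n = 16928 (n = 14119 + 53² = 14119 + 2809 = 16928)
√(n - 35591) = √(16928 - 35591) = √(-18663) = I*√18663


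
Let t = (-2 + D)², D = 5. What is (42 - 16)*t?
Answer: 234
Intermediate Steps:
t = 9 (t = (-2 + 5)² = 3² = 9)
(42 - 16)*t = (42 - 16)*9 = 26*9 = 234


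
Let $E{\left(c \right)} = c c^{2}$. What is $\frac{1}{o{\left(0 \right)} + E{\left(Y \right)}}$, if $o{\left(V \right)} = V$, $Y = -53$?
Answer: $- \frac{1}{148877} \approx -6.717 \cdot 10^{-6}$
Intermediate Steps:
$E{\left(c \right)} = c^{3}$
$\frac{1}{o{\left(0 \right)} + E{\left(Y \right)}} = \frac{1}{0 + \left(-53\right)^{3}} = \frac{1}{0 - 148877} = \frac{1}{-148877} = - \frac{1}{148877}$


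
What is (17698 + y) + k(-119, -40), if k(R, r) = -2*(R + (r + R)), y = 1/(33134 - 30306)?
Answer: 51622313/2828 ≈ 18254.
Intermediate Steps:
y = 1/2828 ≈ 0.00035361
k(R, r) = -4*R - 2*r (k(R, r) = -2*(R + (R + r)) = -2*(r + 2*R) = -4*R - 2*r)
(17698 + y) + k(-119, -40) = (17698 + 1/2828) + (-4*(-119) - 2*(-40)) = 50049945/2828 + (476 + 80) = 50049945/2828 + 556 = 51622313/2828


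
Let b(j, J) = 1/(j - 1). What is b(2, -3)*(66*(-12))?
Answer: -792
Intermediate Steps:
b(j, J) = 1/(-1 + j)
b(2, -3)*(66*(-12)) = (66*(-12))/(-1 + 2) = -792/1 = 1*(-792) = -792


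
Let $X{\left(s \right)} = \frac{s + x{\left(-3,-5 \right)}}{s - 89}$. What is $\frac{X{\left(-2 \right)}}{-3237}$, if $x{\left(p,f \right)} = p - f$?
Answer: $0$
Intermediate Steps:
$X{\left(s \right)} = \frac{2 + s}{-89 + s}$ ($X{\left(s \right)} = \frac{s - -2}{s - 89} = \frac{s + \left(-3 + 5\right)}{-89 + s} = \frac{s + 2}{-89 + s} = \frac{2 + s}{-89 + s}$)
$\frac{X{\left(-2 \right)}}{-3237} = \frac{\frac{1}{-89 - 2} \left(2 - 2\right)}{-3237} = \frac{1}{-91} \cdot 0 \left(- \frac{1}{3237}\right) = \left(- \frac{1}{91}\right) 0 \left(- \frac{1}{3237}\right) = 0 \left(- \frac{1}{3237}\right) = 0$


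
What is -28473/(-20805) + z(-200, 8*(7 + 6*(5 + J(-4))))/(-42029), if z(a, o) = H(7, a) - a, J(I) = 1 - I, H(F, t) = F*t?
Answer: 407219239/291471115 ≈ 1.3971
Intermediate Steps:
z(a, o) = 6*a (z(a, o) = 7*a - a = 6*a)
-28473/(-20805) + z(-200, 8*(7 + 6*(5 + J(-4))))/(-42029) = -28473/(-20805) + (6*(-200))/(-42029) = -28473*(-1/20805) - 1200*(-1/42029) = 9491/6935 + 1200/42029 = 407219239/291471115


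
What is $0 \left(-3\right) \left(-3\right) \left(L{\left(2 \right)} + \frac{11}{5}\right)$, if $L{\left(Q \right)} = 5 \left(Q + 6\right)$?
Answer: $0$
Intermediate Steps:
$L{\left(Q \right)} = 30 + 5 Q$ ($L{\left(Q \right)} = 5 \left(6 + Q\right) = 30 + 5 Q$)
$0 \left(-3\right) \left(-3\right) \left(L{\left(2 \right)} + \frac{11}{5}\right) = 0 \left(-3\right) \left(-3\right) \left(\left(30 + 5 \cdot 2\right) + \frac{11}{5}\right) = 0 \left(-3\right) \left(\left(30 + 10\right) + 11 \cdot \frac{1}{5}\right) = 0 \left(40 + \frac{11}{5}\right) = 0 \cdot \frac{211}{5} = 0$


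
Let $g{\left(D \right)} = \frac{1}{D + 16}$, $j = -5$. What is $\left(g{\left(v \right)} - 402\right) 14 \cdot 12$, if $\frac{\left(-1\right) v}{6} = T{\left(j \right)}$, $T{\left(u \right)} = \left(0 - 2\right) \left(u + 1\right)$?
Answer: $- \frac{270165}{4} \approx -67541.0$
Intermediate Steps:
$T{\left(u \right)} = -2 - 2 u$ ($T{\left(u \right)} = - 2 \left(1 + u\right) = -2 - 2 u$)
$v = -48$ ($v = - 6 \left(-2 - -10\right) = - 6 \left(-2 + 10\right) = \left(-6\right) 8 = -48$)
$g{\left(D \right)} = \frac{1}{16 + D}$
$\left(g{\left(v \right)} - 402\right) 14 \cdot 12 = \left(\frac{1}{16 - 48} - 402\right) 14 \cdot 12 = \left(\frac{1}{-32} - 402\right) 168 = \left(- \frac{1}{32} - 402\right) 168 = \left(- \frac{12865}{32}\right) 168 = - \frac{270165}{4}$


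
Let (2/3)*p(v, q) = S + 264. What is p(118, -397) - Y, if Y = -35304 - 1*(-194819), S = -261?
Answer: -319021/2 ≈ -1.5951e+5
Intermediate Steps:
p(v, q) = 9/2 (p(v, q) = 3*(-261 + 264)/2 = (3/2)*3 = 9/2)
Y = 159515 (Y = -35304 + 194819 = 159515)
p(118, -397) - Y = 9/2 - 1*159515 = 9/2 - 159515 = -319021/2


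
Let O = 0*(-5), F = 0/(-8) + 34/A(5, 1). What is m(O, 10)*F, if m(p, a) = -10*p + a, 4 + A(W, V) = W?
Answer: 340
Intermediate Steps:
A(W, V) = -4 + W
F = 34 (F = 0/(-8) + 34/(-4 + 5) = 0*(-⅛) + 34/1 = 0 + 34*1 = 0 + 34 = 34)
O = 0
m(p, a) = a - 10*p
m(O, 10)*F = (10 - 10*0)*34 = (10 + 0)*34 = 10*34 = 340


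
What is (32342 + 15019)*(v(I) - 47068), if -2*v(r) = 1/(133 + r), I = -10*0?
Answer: -592963935129/266 ≈ -2.2292e+9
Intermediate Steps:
I = 0
v(r) = -1/(2*(133 + r))
(32342 + 15019)*(v(I) - 47068) = (32342 + 15019)*(-1/(266 + 2*0) - 47068) = 47361*(-1/(266 + 0) - 47068) = 47361*(-1/266 - 47068) = 47361*(-12520089/266) = -592963935129/266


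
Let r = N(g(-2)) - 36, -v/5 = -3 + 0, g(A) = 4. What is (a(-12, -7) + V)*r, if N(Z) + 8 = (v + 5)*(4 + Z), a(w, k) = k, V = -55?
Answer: -7192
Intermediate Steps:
v = 15 (v = -5*(-3 + 0) = -5*(-3) = 15)
N(Z) = 72 + 20*Z (N(Z) = -8 + (15 + 5)*(4 + Z) = -8 + 20*(4 + Z) = -8 + (80 + 20*Z) = 72 + 20*Z)
r = 116 (r = (72 + 20*4) - 36 = (72 + 80) - 36 = 152 - 36 = 116)
(a(-12, -7) + V)*r = (-7 - 55)*116 = -62*116 = -7192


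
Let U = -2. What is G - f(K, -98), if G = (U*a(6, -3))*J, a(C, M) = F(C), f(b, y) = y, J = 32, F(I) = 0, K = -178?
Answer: 98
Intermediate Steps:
a(C, M) = 0
G = 0 (G = -2*0*32 = 0*32 = 0)
G - f(K, -98) = 0 - 1*(-98) = 0 + 98 = 98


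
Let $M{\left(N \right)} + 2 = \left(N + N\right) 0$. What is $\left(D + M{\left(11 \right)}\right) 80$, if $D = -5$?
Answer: $-560$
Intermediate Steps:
$M{\left(N \right)} = -2$ ($M{\left(N \right)} = -2 + \left(N + N\right) 0 = -2 + 2 N 0 = -2 + 0 = -2$)
$\left(D + M{\left(11 \right)}\right) 80 = \left(-5 - 2\right) 80 = \left(-7\right) 80 = -560$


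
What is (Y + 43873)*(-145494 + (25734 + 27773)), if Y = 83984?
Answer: -11761181859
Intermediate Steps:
(Y + 43873)*(-145494 + (25734 + 27773)) = (83984 + 43873)*(-145494 + (25734 + 27773)) = 127857*(-145494 + 53507) = 127857*(-91987) = -11761181859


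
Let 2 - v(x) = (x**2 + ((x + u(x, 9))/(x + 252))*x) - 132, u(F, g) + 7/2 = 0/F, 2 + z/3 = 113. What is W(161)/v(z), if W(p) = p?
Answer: -20930/14422533 ≈ -0.0014512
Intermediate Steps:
z = 333 (z = -6 + 3*113 = -6 + 339 = 333)
u(F, g) = -7/2 (u(F, g) = -7/2 + 0/F = -7/2 + 0 = -7/2)
v(x) = 134 - x**2 - x*(-7/2 + x)/(252 + x) (v(x) = 2 - ((x**2 + ((x - 7/2)/(x + 252))*x) - 132) = 2 - ((x**2 + ((-7/2 + x)/(252 + x))*x) - 132) = 2 - ((x**2 + x*(-7/2 + x)/(252 + x)) - 132) = 2 - (-132 + x**2 + x*(-7/2 + x)/(252 + x)) = 2 + (132 - x**2 - x*(-7/2 + x)/(252 + x)) = 134 - x**2 - x*(-7/2 + x)/(252 + x))
W(161)/v(z) = 161/(((33768 - 1*333**3 - 253*333**2 + (275/2)*333)/(252 + 333))) = 161/(((33768 - 1*36926037 - 253*110889 + 91575/2)/585)) = 161/(((33768 - 36926037 - 28054917 + 91575/2)/585)) = 161/(((1/585)*(-129802797/2))) = 161/(-14422533/130) = 161*(-130/14422533) = -20930/14422533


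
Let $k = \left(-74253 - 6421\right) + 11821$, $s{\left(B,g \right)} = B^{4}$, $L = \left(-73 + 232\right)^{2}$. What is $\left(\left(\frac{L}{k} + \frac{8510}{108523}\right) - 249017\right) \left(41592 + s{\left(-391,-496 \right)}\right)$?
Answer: $- \frac{14496418109605362806962956}{2490711373} \approx -5.8202 \cdot 10^{15}$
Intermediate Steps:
$L = 25281$ ($L = 159^{2} = 25281$)
$k = -68853$ ($k = -80674 + 11821 = -68853$)
$\left(\left(\frac{L}{k} + \frac{8510}{108523}\right) - 249017\right) \left(41592 + s{\left(-391,-496 \right)}\right) = \left(\left(\frac{25281}{-68853} + \frac{8510}{108523}\right) - 249017\right) \left(41592 + \left(-391\right)^{4}\right) = \left(\left(25281 \left(- \frac{1}{68853}\right) + 8510 \cdot \frac{1}{108523}\right) - 249017\right) \left(41592 + 23372600161\right) = \left(\left(- \frac{8427}{22951} + \frac{8510}{108523}\right) - 249017\right) 23372641753 = \left(- \frac{719210311}{2490711373} - 249017\right) 23372641753 = \left(- \frac{620230193180652}{2490711373}\right) 23372641753 = - \frac{14496418109605362806962956}{2490711373}$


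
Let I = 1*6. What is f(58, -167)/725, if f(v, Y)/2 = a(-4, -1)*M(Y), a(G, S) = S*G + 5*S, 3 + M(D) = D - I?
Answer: 352/725 ≈ 0.48552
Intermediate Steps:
I = 6
M(D) = -9 + D (M(D) = -3 + (D - 1*6) = -3 + (D - 6) = -3 + (-6 + D) = -9 + D)
a(G, S) = 5*S + G*S (a(G, S) = G*S + 5*S = 5*S + G*S)
f(v, Y) = 18 - 2*Y (f(v, Y) = 2*((-(5 - 4))*(-9 + Y)) = 2*((-1*1)*(-9 + Y)) = 2*(-(-9 + Y)) = 2*(9 - Y) = 18 - 2*Y)
f(58, -167)/725 = (18 - 2*(-167))/725 = (18 + 334)*(1/725) = 352*(1/725) = 352/725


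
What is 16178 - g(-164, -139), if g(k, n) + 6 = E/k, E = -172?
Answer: 663501/41 ≈ 16183.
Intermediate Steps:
g(k, n) = -6 - 172/k
16178 - g(-164, -139) = 16178 - (-6 - 172/(-164)) = 16178 - (-6 - 172*(-1/164)) = 16178 - (-6 + 43/41) = 16178 - 1*(-203/41) = 16178 + 203/41 = 663501/41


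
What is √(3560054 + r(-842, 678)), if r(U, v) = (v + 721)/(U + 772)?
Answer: √17444166670/70 ≈ 1886.8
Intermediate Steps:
r(U, v) = (721 + v)/(772 + U)
√(3560054 + r(-842, 678)) = √(3560054 + (721 + 678)/(772 - 842)) = √(3560054 + 1399/(-70)) = √(3560054 - 1/70*1399) = √(3560054 - 1399/70) = √(249202381/70) = √17444166670/70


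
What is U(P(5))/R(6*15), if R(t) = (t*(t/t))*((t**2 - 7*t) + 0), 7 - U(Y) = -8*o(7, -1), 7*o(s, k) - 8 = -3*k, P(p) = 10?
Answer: 137/4706100 ≈ 2.9111e-5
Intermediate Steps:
o(s, k) = 8/7 - 3*k/7 (o(s, k) = 8/7 + (-3*k)/7 = 8/7 - 3*k/7)
U(Y) = 137/7 (U(Y) = 7 - (-8)*(8/7 - 3/7*(-1)) = 7 - (-8)*(8/7 + 3/7) = 7 - (-8)*11/7 = 7 - 1*(-88/7) = 7 + 88/7 = 137/7)
R(t) = t*(t**2 - 7*t) (R(t) = (t*1)*(t**2 - 7*t) = t*(t**2 - 7*t))
U(P(5))/R(6*15) = 137/(7*(((6*15)**2*(-7 + 6*15)))) = 137/(7*((90**2*(-7 + 90)))) = 137/(7*((8100*83))) = (137/7)/672300 = (137/7)*(1/672300) = 137/4706100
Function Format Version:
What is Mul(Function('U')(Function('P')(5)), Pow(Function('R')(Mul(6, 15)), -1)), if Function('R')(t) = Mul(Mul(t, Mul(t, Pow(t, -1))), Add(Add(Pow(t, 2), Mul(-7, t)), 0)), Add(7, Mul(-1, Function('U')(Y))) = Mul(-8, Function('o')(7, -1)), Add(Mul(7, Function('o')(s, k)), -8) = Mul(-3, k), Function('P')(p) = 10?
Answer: Rational(137, 4706100) ≈ 2.9111e-5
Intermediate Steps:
Function('o')(s, k) = Add(Rational(8, 7), Mul(Rational(-3, 7), k)) (Function('o')(s, k) = Add(Rational(8, 7), Mul(Rational(1, 7), Mul(-3, k))) = Add(Rational(8, 7), Mul(Rational(-3, 7), k)))
Function('U')(Y) = Rational(137, 7) (Function('U')(Y) = Add(7, Mul(-1, Mul(-8, Add(Rational(8, 7), Mul(Rational(-3, 7), -1))))) = Add(7, Mul(-1, Mul(-8, Add(Rational(8, 7), Rational(3, 7))))) = Add(7, Mul(-1, Mul(-8, Rational(11, 7)))) = Add(7, Mul(-1, Rational(-88, 7))) = Add(7, Rational(88, 7)) = Rational(137, 7))
Function('R')(t) = Mul(t, Add(Pow(t, 2), Mul(-7, t))) (Function('R')(t) = Mul(Mul(t, 1), Add(Pow(t, 2), Mul(-7, t))) = Mul(t, Add(Pow(t, 2), Mul(-7, t))))
Mul(Function('U')(Function('P')(5)), Pow(Function('R')(Mul(6, 15)), -1)) = Mul(Rational(137, 7), Pow(Mul(Pow(Mul(6, 15), 2), Add(-7, Mul(6, 15))), -1)) = Mul(Rational(137, 7), Pow(Mul(Pow(90, 2), Add(-7, 90)), -1)) = Mul(Rational(137, 7), Pow(Mul(8100, 83), -1)) = Mul(Rational(137, 7), Pow(672300, -1)) = Mul(Rational(137, 7), Rational(1, 672300)) = Rational(137, 4706100)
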